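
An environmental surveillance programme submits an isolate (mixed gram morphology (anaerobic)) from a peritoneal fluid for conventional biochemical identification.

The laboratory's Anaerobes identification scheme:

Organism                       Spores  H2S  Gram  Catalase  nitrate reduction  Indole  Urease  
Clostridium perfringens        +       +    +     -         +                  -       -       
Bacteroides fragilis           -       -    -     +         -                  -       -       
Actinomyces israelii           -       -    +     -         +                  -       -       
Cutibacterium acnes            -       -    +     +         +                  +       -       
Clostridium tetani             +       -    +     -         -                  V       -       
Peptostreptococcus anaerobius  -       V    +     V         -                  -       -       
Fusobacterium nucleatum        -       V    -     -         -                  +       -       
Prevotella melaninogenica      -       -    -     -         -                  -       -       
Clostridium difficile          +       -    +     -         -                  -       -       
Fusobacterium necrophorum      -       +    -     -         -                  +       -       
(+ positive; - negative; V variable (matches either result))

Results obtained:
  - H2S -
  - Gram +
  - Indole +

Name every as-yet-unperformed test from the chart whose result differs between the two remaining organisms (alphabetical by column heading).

Catalase, nitrate reduction, Spores

Indole +: excludes 6 organisms — 4 left.
Gram +: excludes Fusobacterium nucleatum, Fusobacterium necrophorum — 2 left.
H2S -: all 2 remaining candidates are consistent.
Two candidates remain: Clostridium tetani and Cutibacterium acnes.
  Spores: Clostridium tetani +, Cutibacterium acnes - — discriminates.
  Catalase: Clostridium tetani -, Cutibacterium acnes + — discriminates.
  nitrate reduction: Clostridium tetani -, Cutibacterium acnes + — discriminates.
  Urease: - vs - — same for both, does not separate.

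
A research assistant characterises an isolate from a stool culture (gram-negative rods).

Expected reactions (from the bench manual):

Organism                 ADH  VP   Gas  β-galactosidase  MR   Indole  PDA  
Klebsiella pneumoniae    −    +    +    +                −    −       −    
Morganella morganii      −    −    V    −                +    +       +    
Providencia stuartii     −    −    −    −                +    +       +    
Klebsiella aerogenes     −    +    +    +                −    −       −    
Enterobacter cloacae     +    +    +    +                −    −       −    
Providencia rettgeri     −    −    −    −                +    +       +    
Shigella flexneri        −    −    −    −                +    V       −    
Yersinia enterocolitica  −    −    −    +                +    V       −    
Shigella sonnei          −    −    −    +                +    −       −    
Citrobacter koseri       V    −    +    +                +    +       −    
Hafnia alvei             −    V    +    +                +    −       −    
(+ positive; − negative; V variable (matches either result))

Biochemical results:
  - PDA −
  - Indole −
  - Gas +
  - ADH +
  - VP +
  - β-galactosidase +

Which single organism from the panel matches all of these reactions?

Enterobacter cloacae

Indole −: excludes Morganella morganii, Providencia stuartii, Providencia rettgeri, Citrobacter koseri — 7 left.
ADH +: excludes 6 organisms — 1 left.
PDA −: the one remaining candidate is consistent.
Gas +: the one remaining candidate is consistent.
β-galactosidase +: the one remaining candidate is consistent.
VP +: the one remaining candidate is consistent.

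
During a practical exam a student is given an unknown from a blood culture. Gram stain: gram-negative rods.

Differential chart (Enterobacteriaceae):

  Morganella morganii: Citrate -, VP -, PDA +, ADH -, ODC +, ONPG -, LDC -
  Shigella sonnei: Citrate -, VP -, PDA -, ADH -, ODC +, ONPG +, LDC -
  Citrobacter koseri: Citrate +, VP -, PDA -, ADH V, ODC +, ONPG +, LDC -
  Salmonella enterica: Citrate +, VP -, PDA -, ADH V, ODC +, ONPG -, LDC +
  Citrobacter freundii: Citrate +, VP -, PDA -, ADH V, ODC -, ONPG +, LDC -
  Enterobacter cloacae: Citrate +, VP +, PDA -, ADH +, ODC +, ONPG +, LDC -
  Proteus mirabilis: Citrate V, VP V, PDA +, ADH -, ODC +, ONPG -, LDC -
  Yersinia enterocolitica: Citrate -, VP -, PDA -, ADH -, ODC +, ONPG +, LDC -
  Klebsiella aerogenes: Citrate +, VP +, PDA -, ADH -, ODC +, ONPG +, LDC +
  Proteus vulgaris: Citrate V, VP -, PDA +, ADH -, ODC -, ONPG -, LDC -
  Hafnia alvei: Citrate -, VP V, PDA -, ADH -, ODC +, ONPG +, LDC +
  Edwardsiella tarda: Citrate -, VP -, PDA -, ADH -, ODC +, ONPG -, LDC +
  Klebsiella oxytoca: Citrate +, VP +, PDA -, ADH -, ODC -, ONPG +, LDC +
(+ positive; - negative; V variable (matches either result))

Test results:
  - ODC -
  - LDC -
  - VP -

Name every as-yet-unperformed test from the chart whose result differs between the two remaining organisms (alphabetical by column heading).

ONPG, PDA

VP -: excludes Enterobacter cloacae, Klebsiella aerogenes, Klebsiella oxytoca — 10 left.
LDC -: excludes Salmonella enterica, Hafnia alvei, Edwardsiella tarda — 7 left.
ODC -: excludes 5 organisms — 2 left.
Two candidates remain: Citrobacter freundii and Proteus vulgaris.
  Citrate: + vs V — variable for at least one, does not separate.
  PDA: Citrobacter freundii -, Proteus vulgaris + — discriminates.
  ADH: V vs - — variable for at least one, does not separate.
  ONPG: Citrobacter freundii +, Proteus vulgaris - — discriminates.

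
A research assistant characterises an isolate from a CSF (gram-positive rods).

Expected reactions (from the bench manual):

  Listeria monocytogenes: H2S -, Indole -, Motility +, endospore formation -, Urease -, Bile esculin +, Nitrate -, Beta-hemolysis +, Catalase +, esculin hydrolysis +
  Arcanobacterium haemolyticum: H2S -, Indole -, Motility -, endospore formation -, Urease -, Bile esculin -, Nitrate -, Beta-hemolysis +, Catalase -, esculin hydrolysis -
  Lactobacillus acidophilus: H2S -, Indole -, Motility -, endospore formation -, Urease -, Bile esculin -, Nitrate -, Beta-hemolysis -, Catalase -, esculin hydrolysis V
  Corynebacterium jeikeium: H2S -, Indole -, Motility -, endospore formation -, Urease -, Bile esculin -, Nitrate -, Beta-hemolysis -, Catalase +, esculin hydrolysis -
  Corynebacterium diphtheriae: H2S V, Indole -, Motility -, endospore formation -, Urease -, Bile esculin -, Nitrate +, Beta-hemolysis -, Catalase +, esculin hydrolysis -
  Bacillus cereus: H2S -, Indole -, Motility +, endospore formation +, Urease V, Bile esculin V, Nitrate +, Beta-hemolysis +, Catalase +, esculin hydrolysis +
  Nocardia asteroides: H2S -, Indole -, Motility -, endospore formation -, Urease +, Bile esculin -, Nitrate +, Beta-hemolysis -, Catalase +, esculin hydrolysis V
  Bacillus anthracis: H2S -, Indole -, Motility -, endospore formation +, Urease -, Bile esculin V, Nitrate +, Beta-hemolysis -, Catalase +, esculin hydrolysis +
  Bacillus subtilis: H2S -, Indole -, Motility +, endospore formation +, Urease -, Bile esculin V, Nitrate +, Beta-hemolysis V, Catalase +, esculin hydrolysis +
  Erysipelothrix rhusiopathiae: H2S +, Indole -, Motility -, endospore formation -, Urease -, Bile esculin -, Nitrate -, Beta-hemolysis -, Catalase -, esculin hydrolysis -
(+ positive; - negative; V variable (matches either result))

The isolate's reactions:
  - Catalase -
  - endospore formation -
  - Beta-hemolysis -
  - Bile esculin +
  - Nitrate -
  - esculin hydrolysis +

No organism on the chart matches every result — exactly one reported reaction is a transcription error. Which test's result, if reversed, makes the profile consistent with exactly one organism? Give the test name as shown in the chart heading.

Bile esculin

As reported, no row in the chart matches all 6 reactions.
Reversing Beta-hemolysis → still no organism matches.
Reversing Nitrate → still no organism matches.
Reversing endospore formation → still no organism matches.
Reversing esculin hydrolysis → still no organism matches.
Reversing Catalase → still no organism matches.
Reversing Bile esculin (to -) → unique match: Lactobacillus acidophilus.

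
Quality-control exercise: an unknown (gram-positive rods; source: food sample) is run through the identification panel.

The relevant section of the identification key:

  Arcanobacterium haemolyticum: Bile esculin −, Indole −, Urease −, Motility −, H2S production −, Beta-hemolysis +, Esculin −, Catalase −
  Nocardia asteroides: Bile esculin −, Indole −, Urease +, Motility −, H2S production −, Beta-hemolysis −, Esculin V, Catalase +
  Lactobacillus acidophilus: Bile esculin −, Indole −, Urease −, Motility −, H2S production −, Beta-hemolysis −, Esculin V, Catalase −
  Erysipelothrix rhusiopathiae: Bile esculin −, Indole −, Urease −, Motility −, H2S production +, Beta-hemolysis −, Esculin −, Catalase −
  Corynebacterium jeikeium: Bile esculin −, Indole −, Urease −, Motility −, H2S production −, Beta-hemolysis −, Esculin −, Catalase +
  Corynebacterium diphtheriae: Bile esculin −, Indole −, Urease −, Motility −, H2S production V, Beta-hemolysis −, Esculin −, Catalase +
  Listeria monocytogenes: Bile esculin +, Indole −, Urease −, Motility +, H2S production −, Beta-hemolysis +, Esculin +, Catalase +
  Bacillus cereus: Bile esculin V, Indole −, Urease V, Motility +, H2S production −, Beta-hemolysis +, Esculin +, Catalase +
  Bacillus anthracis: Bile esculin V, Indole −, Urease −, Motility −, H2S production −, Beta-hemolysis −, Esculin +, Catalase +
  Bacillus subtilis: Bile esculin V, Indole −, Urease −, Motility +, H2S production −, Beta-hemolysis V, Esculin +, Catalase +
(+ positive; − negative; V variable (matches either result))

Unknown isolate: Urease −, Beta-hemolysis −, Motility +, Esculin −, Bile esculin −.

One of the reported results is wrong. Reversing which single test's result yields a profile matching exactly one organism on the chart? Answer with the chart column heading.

Esculin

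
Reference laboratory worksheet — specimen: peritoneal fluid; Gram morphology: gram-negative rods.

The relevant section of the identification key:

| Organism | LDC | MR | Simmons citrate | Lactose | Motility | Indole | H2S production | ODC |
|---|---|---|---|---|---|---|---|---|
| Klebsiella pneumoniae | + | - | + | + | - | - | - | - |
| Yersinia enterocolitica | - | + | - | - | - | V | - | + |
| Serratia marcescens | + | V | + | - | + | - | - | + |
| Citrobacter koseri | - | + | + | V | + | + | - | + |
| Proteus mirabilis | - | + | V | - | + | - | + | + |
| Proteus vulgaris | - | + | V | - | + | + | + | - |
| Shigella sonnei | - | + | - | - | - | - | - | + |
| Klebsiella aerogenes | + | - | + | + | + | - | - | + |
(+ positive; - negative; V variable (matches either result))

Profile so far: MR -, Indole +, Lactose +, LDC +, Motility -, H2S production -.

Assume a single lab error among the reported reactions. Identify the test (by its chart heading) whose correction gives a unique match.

Indole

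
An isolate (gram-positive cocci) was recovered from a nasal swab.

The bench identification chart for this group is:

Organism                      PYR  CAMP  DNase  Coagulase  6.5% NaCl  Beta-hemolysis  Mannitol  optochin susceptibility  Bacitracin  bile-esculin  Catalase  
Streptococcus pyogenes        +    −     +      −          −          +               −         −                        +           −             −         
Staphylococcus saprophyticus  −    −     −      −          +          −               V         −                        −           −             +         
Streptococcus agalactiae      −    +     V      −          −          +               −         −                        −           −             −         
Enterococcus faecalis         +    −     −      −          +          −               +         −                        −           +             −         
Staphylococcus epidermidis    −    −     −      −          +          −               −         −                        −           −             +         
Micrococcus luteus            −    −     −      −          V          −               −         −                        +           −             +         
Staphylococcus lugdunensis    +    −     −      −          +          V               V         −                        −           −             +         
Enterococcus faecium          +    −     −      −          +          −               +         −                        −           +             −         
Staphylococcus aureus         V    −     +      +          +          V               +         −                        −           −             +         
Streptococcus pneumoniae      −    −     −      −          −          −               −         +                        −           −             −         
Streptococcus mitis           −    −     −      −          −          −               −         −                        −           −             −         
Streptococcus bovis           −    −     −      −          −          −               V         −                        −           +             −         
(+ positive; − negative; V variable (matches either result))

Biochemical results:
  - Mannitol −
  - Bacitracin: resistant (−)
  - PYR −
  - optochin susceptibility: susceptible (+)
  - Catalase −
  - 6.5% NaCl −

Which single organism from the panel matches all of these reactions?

Streptococcus pneumoniae

Catalase −: excludes 5 organisms — 7 left.
Bacitracin −: excludes Streptococcus pyogenes — 6 left.
Mannitol −: excludes Enterococcus faecalis, Enterococcus faecium — 4 left.
optochin susceptibility +: excludes Streptococcus agalactiae, Streptococcus mitis, Streptococcus bovis — 1 left.
PYR −: the one remaining candidate is consistent.
6.5% NaCl −: the one remaining candidate is consistent.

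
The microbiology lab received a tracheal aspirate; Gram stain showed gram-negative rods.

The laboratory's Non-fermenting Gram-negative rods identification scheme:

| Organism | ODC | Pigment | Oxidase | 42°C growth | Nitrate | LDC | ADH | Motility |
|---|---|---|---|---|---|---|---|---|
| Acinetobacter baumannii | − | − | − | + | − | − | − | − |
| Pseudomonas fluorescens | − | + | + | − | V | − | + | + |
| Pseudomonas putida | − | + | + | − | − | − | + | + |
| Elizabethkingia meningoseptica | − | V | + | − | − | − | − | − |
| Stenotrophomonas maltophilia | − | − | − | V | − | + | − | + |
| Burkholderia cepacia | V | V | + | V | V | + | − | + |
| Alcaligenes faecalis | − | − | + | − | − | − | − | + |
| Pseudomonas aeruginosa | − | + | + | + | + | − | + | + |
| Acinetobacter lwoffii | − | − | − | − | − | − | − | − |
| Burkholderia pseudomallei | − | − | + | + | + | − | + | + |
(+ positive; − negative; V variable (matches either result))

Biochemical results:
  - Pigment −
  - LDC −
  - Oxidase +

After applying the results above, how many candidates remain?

3

Pigment −: excludes Pseudomonas fluorescens, Pseudomonas putida, Pseudomonas aeruginosa — 7 left.
Oxidase +: excludes Acinetobacter baumannii, Stenotrophomonas maltophilia, Acinetobacter lwoffii — 4 left.
LDC −: excludes Burkholderia cepacia — 3 left.
Still consistent: Alcaligenes faecalis, Burkholderia pseudomallei, Elizabethkingia meningoseptica.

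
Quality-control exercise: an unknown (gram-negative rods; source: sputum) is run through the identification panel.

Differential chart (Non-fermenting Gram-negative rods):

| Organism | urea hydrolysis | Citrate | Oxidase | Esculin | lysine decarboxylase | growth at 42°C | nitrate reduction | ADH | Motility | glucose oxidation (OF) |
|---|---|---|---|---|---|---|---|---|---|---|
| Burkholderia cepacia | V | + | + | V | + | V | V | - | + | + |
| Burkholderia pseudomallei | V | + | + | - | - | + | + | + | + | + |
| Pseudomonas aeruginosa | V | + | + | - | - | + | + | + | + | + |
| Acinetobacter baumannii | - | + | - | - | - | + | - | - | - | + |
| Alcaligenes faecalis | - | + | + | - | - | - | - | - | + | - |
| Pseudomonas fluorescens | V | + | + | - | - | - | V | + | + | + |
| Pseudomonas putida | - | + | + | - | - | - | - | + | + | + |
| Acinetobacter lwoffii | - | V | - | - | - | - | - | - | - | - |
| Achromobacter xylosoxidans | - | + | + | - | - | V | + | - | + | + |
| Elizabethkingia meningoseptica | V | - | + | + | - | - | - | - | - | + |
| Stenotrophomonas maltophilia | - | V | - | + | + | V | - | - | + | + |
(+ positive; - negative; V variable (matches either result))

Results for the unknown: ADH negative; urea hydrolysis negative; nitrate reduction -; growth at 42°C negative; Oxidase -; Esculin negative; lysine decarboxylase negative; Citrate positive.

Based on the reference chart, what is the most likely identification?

Acinetobacter lwoffii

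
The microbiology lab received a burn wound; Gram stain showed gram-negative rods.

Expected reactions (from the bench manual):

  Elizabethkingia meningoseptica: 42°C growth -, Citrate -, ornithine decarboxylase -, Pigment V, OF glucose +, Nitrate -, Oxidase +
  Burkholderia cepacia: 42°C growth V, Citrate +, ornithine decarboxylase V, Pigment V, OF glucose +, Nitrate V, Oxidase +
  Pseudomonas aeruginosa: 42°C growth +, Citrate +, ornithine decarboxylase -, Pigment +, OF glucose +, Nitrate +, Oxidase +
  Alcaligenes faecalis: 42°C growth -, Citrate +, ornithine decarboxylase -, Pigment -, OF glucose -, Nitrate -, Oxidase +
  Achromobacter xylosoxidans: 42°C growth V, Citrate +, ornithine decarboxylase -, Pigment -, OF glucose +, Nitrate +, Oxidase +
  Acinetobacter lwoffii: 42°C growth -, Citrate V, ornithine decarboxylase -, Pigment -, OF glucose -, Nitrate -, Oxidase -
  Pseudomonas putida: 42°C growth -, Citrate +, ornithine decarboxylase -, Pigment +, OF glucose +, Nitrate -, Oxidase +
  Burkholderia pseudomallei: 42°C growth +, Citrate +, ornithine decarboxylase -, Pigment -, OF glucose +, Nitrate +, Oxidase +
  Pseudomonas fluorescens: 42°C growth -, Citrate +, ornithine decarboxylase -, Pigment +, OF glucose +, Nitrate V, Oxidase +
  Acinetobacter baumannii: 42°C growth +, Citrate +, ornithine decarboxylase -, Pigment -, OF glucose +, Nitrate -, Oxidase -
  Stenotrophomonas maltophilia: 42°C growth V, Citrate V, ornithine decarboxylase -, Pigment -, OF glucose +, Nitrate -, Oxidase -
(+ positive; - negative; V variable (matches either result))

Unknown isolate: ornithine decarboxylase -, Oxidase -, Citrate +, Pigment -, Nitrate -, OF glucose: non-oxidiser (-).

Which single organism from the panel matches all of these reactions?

Oxidase -: excludes 8 organisms — 3 left.
Citrate +: all 3 remaining candidates are consistent.
ornithine decarboxylase -: all 3 remaining candidates are consistent.
Pigment -: all 3 remaining candidates are consistent.
OF glucose -: excludes Acinetobacter baumannii, Stenotrophomonas maltophilia — 1 left.
Nitrate -: the one remaining candidate is consistent.

Acinetobacter lwoffii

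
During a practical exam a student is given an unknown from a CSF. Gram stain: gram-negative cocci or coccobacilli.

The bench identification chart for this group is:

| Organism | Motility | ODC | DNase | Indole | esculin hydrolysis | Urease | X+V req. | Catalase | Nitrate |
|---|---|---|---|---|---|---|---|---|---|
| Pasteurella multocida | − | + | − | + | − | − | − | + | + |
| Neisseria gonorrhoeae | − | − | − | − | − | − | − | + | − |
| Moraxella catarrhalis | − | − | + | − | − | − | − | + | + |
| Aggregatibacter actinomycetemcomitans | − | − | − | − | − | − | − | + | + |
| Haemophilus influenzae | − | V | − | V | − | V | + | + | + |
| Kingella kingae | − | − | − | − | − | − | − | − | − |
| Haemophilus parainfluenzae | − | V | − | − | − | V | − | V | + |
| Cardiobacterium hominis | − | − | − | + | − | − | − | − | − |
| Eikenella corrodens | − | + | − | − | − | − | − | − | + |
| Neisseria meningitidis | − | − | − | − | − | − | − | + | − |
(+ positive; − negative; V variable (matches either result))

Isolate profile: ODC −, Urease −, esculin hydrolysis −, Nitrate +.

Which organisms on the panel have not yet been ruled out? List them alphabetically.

Nitrate +: excludes Neisseria gonorrhoeae, Kingella kingae, Cardiobacterium hominis, Neisseria meningitidis — 6 left.
Urease −: all 6 remaining candidates are consistent.
esculin hydrolysis −: all 6 remaining candidates are consistent.
ODC −: excludes Pasteurella multocida, Eikenella corrodens — 4 left.

Aggregatibacter actinomycetemcomitans, Haemophilus influenzae, Haemophilus parainfluenzae, Moraxella catarrhalis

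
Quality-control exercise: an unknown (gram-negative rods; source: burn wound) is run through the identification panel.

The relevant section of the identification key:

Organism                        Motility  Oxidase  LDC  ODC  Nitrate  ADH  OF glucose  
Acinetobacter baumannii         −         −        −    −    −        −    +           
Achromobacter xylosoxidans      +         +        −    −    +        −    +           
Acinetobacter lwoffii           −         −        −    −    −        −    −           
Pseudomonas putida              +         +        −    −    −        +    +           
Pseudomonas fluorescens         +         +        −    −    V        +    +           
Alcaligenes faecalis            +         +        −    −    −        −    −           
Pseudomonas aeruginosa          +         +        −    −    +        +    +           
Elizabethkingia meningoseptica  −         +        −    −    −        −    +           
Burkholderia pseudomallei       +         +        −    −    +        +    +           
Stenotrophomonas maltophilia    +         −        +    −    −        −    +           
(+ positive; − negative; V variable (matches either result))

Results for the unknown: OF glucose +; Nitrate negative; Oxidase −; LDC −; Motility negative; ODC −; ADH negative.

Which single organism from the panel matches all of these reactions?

Acinetobacter baumannii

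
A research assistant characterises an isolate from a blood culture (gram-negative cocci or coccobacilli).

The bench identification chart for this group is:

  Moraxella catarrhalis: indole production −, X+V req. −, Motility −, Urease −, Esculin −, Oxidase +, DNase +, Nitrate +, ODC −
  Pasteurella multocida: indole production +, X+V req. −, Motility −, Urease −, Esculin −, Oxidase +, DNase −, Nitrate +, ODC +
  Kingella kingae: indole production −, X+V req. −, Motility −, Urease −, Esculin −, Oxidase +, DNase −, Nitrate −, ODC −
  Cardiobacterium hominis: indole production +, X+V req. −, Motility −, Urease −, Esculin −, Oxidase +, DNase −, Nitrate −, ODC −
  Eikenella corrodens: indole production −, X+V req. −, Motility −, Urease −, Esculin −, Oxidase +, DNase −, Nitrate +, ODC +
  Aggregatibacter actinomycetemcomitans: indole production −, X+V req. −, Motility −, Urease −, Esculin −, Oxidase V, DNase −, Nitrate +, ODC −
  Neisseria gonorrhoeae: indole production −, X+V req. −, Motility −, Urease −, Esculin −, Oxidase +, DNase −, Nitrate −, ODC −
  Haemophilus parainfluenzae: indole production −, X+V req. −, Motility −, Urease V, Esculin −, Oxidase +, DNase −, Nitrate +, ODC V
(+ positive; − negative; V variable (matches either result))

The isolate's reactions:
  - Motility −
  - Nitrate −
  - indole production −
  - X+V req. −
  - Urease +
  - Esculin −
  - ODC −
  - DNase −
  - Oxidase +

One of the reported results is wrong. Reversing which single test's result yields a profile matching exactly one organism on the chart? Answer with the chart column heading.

Nitrate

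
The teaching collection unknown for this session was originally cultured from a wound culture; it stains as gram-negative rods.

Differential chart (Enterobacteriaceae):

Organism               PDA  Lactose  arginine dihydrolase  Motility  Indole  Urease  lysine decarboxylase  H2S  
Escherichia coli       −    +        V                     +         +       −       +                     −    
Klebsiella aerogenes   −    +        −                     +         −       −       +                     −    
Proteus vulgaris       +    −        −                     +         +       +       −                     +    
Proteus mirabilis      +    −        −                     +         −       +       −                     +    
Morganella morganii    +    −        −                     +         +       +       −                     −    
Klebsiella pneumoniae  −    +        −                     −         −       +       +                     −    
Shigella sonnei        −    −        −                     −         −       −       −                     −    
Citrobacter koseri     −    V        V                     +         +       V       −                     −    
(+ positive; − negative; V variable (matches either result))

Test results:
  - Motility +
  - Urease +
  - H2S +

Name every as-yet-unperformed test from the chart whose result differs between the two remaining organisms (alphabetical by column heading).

Indole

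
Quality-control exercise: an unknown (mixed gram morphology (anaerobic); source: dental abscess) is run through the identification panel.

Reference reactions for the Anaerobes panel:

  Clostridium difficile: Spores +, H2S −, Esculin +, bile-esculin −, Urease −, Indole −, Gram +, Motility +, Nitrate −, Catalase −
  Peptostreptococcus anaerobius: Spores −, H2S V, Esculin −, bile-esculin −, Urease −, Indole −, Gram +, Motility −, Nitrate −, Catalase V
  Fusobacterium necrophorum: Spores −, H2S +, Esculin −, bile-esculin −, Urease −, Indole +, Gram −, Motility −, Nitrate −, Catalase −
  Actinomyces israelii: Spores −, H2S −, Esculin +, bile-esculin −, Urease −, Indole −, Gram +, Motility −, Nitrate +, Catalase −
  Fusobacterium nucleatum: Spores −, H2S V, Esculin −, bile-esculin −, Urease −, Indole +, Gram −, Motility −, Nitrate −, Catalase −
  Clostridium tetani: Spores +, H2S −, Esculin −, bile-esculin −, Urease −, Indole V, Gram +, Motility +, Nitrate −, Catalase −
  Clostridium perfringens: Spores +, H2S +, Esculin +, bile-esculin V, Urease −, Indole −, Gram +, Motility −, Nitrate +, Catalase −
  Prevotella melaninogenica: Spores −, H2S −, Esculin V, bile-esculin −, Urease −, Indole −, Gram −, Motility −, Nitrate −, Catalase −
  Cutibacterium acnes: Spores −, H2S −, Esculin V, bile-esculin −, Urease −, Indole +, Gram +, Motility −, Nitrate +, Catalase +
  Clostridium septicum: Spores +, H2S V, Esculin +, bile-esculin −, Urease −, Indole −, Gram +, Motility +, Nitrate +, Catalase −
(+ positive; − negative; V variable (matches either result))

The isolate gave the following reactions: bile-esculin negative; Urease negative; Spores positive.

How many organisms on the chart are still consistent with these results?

4

Urease −: all 10 remaining candidates are consistent.
Spores +: excludes 6 organisms — 4 left.
bile-esculin −: all 4 remaining candidates are consistent.
Still consistent: Clostridium difficile, Clostridium perfringens, Clostridium septicum, Clostridium tetani.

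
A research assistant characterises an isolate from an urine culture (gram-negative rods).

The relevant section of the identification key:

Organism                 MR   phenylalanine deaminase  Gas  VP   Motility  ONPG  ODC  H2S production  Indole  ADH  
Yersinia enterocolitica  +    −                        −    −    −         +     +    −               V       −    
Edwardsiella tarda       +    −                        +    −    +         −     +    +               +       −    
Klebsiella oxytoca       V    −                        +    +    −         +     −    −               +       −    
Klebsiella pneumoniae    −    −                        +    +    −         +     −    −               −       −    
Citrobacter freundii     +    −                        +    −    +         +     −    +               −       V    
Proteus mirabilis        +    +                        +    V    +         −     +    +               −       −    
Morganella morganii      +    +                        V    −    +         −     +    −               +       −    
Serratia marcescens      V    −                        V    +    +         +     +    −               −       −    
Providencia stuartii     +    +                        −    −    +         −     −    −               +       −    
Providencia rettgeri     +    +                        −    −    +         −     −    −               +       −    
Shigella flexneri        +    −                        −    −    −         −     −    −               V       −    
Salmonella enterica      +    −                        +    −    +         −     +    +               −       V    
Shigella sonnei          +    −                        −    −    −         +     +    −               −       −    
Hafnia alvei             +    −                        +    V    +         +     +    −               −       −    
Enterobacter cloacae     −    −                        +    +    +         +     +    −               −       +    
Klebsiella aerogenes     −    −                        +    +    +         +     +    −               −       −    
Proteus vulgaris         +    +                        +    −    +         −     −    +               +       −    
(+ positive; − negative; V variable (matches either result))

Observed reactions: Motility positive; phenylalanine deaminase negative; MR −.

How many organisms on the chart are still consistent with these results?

3

MR −: excludes 12 organisms — 5 left.
phenylalanine deaminase −: all 5 remaining candidates are consistent.
Motility +: excludes Klebsiella oxytoca, Klebsiella pneumoniae — 3 left.
Still consistent: Enterobacter cloacae, Klebsiella aerogenes, Serratia marcescens.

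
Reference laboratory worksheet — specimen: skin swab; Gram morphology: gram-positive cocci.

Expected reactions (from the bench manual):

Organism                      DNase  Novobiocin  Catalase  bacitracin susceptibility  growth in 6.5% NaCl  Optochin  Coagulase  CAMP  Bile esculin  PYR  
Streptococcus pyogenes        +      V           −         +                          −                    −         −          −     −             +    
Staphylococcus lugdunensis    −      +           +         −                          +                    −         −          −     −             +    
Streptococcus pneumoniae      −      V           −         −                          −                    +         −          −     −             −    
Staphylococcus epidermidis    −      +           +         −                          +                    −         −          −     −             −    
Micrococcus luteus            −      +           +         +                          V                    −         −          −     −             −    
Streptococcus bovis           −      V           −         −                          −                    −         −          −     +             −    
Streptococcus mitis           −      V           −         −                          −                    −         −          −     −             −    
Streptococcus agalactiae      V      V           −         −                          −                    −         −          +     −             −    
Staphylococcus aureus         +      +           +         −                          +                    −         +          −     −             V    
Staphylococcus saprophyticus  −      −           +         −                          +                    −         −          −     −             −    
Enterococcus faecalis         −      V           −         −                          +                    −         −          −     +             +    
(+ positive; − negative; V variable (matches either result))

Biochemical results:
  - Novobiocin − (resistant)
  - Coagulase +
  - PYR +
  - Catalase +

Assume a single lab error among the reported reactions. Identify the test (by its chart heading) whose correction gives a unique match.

Novobiocin

As reported, no row in the chart matches all 4 reactions.
Reversing Catalase → still no organism matches.
Reversing PYR → still no organism matches.
Reversing Novobiocin (to +) → unique match: Staphylococcus aureus.
Reversing Coagulase → still no organism matches.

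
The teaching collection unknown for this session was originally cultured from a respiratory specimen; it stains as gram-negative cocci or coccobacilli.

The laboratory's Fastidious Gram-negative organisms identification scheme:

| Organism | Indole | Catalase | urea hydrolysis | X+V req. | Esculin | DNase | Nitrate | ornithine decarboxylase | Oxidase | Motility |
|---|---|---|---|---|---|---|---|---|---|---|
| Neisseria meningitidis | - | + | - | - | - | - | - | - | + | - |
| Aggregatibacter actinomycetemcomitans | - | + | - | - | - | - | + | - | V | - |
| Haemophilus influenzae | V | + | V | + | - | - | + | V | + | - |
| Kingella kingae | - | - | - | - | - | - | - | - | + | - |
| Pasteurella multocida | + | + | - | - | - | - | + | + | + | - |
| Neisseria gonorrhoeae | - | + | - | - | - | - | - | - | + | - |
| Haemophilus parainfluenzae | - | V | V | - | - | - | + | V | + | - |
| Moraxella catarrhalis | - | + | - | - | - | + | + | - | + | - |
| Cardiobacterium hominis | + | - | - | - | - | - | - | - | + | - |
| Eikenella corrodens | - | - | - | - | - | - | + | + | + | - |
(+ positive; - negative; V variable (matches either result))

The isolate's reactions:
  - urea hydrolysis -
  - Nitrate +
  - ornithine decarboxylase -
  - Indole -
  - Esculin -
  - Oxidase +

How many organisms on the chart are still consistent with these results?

4

urea hydrolysis -: all 10 remaining candidates are consistent.
Oxidase +: all 10 remaining candidates are consistent.
ornithine decarboxylase -: excludes Pasteurella multocida, Eikenella corrodens — 8 left.
Esculin -: all 8 remaining candidates are consistent.
Indole -: excludes Cardiobacterium hominis — 7 left.
Nitrate +: excludes Neisseria meningitidis, Kingella kingae, Neisseria gonorrhoeae — 4 left.
Still consistent: Aggregatibacter actinomycetemcomitans, Haemophilus influenzae, Haemophilus parainfluenzae, Moraxella catarrhalis.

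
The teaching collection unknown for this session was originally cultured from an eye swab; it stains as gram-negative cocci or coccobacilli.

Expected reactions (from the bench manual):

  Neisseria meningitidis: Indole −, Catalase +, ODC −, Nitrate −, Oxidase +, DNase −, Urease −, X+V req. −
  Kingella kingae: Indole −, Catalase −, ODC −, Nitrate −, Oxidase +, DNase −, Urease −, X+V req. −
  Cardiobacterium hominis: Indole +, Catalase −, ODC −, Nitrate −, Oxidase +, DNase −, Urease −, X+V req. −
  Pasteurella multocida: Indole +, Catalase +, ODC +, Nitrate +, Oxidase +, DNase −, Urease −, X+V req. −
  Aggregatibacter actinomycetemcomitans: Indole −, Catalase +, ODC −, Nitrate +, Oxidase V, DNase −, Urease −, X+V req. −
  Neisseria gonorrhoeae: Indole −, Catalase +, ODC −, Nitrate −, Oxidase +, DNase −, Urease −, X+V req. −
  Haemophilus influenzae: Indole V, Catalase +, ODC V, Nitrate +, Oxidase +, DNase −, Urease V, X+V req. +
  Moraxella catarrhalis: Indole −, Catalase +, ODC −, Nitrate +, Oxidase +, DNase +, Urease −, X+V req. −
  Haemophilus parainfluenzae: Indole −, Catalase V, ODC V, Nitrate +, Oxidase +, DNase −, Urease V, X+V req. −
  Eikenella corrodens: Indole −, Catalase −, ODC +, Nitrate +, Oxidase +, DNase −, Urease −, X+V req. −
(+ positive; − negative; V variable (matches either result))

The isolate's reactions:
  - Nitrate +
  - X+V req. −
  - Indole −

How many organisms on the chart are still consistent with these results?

Indole −: excludes Cardiobacterium hominis, Pasteurella multocida — 8 left.
X+V req. −: excludes Haemophilus influenzae — 7 left.
Nitrate +: excludes Neisseria meningitidis, Kingella kingae, Neisseria gonorrhoeae — 4 left.
Still consistent: Aggregatibacter actinomycetemcomitans, Eikenella corrodens, Haemophilus parainfluenzae, Moraxella catarrhalis.

4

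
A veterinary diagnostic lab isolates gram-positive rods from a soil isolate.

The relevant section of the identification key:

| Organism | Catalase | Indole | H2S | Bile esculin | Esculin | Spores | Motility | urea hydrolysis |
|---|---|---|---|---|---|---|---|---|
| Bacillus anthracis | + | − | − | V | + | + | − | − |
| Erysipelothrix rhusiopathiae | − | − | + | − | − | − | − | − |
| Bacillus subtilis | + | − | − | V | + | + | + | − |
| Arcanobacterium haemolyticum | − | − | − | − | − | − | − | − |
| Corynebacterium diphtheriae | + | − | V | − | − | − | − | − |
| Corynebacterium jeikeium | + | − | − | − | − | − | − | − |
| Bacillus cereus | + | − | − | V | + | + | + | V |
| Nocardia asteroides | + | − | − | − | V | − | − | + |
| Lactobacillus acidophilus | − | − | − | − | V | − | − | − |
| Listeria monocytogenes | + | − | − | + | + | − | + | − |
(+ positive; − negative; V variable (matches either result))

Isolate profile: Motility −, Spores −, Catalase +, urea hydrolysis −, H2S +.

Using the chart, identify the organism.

Catalase +: excludes Erysipelothrix rhusiopathiae, Arcanobacterium haemolyticum, Lactobacillus acidophilus — 7 left.
Spores −: excludes Bacillus anthracis, Bacillus subtilis, Bacillus cereus — 4 left.
H2S +: excludes Corynebacterium jeikeium, Nocardia asteroides, Listeria monocytogenes — 1 left.
Motility −: the one remaining candidate is consistent.
urea hydrolysis −: the one remaining candidate is consistent.

Corynebacterium diphtheriae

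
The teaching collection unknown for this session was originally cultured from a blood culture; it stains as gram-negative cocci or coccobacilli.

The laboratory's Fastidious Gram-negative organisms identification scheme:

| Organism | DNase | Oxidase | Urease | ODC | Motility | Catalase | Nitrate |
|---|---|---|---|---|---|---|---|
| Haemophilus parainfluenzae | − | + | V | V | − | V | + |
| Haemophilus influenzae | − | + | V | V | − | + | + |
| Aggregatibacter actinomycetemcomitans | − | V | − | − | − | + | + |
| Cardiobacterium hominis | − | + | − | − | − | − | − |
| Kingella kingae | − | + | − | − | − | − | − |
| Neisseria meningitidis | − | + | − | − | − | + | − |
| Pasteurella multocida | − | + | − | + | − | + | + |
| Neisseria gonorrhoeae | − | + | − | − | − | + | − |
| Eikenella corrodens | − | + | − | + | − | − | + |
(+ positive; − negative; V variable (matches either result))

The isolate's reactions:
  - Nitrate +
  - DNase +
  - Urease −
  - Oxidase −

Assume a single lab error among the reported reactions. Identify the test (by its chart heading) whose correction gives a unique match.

As reported, no row in the chart matches all 4 reactions.
Reversing DNase (to −) → unique match: Aggregatibacter actinomycetemcomitans.
Reversing Urease → still no organism matches.
Reversing Nitrate → still no organism matches.
Reversing Oxidase → still no organism matches.

DNase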